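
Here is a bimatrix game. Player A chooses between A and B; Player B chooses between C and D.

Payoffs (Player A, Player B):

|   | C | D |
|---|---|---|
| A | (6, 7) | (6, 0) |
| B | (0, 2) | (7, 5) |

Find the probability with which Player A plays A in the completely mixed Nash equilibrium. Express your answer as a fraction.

3/10

Let r be the probability that Player A plays A. In a completely mixed equilibrium, Player B must be indifferent between C and D.
Player B's expected payoff from C is 7r + 2(1−r); from D it is 5(1−r).
Setting these equal: 5r + 2 = −5r + 5, so r = 3/10.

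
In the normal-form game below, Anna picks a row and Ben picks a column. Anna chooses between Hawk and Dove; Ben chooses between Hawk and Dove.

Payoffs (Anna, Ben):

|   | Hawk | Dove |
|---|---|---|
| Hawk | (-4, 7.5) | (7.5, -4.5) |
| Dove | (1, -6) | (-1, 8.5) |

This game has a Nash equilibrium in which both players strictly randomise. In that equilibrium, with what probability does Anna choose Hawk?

Let x be the probability that Anna plays Hawk. In a completely mixed equilibrium, Ben must be indifferent between Hawk and Dove.
Ben's expected payoff from Hawk is 7.5x − 6(1−x); from Dove it is −4.5x + 8.5(1−x).
Setting these equal: 13.5x − 6 = −13x + 8.5, so x = 29/53.

29/53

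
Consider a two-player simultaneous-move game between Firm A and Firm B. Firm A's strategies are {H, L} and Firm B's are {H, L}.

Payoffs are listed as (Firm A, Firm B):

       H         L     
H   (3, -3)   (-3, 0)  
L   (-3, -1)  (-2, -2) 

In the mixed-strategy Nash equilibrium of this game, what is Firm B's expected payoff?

First find x, the probability Firm A plays H, from Firm B's indifference between H and L: −3x − (1−x) = −2(1−x), giving x = 1/4.
Since Firm B is indifferent in equilibrium, Firm B's expected payoff equals the payoff from either column against (1/4, 3/4). Using H: −3(1/4) − (3/4) = -3/2.

-3/2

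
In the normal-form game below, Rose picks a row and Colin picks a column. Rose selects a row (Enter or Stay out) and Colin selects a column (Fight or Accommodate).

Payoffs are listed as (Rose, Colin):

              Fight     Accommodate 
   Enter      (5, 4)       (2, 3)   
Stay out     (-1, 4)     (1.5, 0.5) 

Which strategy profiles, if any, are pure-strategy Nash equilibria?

(Enter, Fight)

(Enter, Fight): Rose gets 5 ≥ -1 from Stay out, and Colin gets 4 ≥ 3 from Accommodate — Nash equilibrium.
(Enter, Accommodate): Colin prefers Fight (4 > 3) — not an equilibrium.
(Stay out, Fight): Rose prefers Enter (5 > -1) — not an equilibrium.
(Stay out, Accommodate): Rose prefers Enter (2 > 1.5); Colin prefers Fight (4 > 0.5) — not an equilibrium.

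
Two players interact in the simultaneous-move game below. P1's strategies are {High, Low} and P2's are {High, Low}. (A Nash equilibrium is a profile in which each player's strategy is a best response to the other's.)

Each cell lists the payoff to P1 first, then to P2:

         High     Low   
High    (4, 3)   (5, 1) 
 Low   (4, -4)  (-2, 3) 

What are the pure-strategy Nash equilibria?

(High, High): P1 gets 4 ≥ 4 from Low, and P2 gets 3 ≥ 1 from Low — Nash equilibrium.
(High, Low): P2 prefers High (3 > 1) — not an equilibrium.
(Low, High): P2 prefers Low (3 > -4) — not an equilibrium.
(Low, Low): P1 prefers High (5 > -2) — not an equilibrium.

(High, High)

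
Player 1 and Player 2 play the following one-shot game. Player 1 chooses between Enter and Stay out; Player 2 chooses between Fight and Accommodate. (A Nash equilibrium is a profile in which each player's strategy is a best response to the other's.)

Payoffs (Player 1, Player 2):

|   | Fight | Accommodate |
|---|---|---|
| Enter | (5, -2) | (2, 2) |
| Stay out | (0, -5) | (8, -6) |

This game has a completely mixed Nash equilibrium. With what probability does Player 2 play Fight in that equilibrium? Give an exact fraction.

Let y be the probability that Player 2 plays Fight. In a completely mixed equilibrium, Player 1 must be indifferent between Enter and Stay out.
Player 1's expected payoff from Enter is 5y + 2(1−y); from Stay out it is 8(1−y).
Setting these equal: 3y + 2 = −8y + 8, so y = 6/11.

6/11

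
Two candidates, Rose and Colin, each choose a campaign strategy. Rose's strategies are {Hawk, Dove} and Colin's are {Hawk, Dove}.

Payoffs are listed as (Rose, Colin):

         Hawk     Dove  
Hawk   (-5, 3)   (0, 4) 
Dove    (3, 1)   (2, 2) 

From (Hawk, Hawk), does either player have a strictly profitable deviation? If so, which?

Both

Rose at (Hawk, Hawk) earns -5; deviating to Dove yields 3 — a strict improvement.
Colin earns 3; deviating to Dove yields 4 — a strict improvement.
Both Rose and Colin have strictly profitable deviations.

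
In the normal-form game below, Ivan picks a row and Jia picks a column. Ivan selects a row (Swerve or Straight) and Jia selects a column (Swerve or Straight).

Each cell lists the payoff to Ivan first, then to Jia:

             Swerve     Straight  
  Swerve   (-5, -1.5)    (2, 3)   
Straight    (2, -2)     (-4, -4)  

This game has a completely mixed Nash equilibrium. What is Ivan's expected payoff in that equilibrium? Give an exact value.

First find y, the probability Jia plays Swerve, from Ivan's indifference between Swerve and Straight: −5y + 2(1−y) = 2y − 4(1−y), giving y = 6/13.
Since Ivan is indifferent in equilibrium, Ivan's expected payoff equals the payoff from either row against (6/13, 7/13). Using Swerve: −5(6/13) + 2(7/13) = -16/13.

-16/13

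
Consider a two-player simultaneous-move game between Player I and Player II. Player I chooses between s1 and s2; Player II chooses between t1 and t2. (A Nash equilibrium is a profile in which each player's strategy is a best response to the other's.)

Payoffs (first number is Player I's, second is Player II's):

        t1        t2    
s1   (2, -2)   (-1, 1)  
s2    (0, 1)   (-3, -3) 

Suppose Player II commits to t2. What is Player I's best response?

Against t2, Player I earns -1 from s1 and -3 from s2.
So s1 is the best response.

s1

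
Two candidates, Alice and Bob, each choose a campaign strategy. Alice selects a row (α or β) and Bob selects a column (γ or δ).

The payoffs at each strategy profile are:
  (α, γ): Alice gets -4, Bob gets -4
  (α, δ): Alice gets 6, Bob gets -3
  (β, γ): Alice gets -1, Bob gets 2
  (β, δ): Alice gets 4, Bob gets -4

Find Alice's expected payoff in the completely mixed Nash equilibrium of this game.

2

First find q, the probability Bob plays γ, from Alice's indifference between α and β: −4q + 6(1−q) = −q + 4(1−q), giving q = 2/5.
Since Alice is indifferent in equilibrium, Alice's expected payoff equals the payoff from either row against (2/5, 3/5). Using α: −4(2/5) + 6(3/5) = 2.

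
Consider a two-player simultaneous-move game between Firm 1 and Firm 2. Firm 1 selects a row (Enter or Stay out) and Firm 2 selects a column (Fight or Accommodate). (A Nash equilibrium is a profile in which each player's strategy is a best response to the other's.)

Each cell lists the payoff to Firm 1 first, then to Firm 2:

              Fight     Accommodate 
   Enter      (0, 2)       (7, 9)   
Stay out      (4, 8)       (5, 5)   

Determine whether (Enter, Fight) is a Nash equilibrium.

No

At (Enter, Fight), Firm 1 earns 0; switching to Stay out would give 4, so Firm 1 would deviate.
Firm 2 earns 2; switching to Accommodate would give 9, so Firm 2 would deviate.
Since at least one player can profitably deviate, this is not a Nash equilibrium.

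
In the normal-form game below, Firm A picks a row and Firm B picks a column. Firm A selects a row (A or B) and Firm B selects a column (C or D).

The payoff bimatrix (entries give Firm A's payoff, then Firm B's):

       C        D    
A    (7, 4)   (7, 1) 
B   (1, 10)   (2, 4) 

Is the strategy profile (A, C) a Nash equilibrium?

Yes

At (A, C), Firm A earns 7; switching to B would give 1, so Firm A has no profitable deviation.
Firm B earns 4; switching to D would give 1, so Firm B has no profitable deviation.
Neither player can gain by a unilateral deviation, so this profile is a Nash equilibrium.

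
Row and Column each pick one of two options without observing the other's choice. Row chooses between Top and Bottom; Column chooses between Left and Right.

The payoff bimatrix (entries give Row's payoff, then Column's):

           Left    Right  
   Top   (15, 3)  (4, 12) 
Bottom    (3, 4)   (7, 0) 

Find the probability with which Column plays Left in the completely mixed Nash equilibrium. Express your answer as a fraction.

Let c be the probability that Column plays Left. In a completely mixed equilibrium, Row must be indifferent between Top and Bottom.
Row's expected payoff from Top is 15c + 4(1−c); from Bottom it is 3c + 7(1−c).
Setting these equal: 11c + 4 = −4c + 7, so c = 1/5.

1/5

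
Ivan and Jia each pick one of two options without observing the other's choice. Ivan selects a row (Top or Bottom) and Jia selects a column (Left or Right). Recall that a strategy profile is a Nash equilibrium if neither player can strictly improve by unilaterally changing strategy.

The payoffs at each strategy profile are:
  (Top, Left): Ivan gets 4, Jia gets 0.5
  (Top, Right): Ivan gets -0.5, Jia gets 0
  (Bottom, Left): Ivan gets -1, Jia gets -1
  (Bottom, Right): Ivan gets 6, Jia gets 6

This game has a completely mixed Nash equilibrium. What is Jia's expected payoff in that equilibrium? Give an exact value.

2/5

First find p, the probability Ivan plays Top, from Jia's indifference between Left and Right: 0.5p − (1−p) = 6(1−p), giving p = 14/15.
Since Jia is indifferent in equilibrium, Jia's expected payoff equals the payoff from either column against (14/15, 1/15). Using Left: 0.5(14/15) − (1/15) = 2/5.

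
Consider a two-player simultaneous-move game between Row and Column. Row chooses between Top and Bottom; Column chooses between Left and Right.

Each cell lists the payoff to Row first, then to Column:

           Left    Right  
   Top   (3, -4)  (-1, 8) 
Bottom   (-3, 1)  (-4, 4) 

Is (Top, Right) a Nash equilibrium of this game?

Yes

At (Top, Right), Row earns -1; switching to Bottom would give -4, so Row has no profitable deviation.
Column earns 8; switching to Left would give -4, so Column has no profitable deviation.
Neither player can gain by a unilateral deviation, so this profile is a Nash equilibrium.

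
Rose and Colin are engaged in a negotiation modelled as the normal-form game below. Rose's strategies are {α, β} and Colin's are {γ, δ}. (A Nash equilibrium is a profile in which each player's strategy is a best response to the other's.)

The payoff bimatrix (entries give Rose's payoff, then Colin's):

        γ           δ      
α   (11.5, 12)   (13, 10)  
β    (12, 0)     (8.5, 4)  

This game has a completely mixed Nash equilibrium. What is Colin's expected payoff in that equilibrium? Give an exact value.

8

First find p, the probability Rose plays α, from Colin's indifference between γ and δ: 12p = 10p + 4(1−p), giving p = 2/3.
Since Colin is indifferent in equilibrium, Colin's expected payoff equals the payoff from either column against (2/3, 1/3). Using γ: 12(2/3) = 8.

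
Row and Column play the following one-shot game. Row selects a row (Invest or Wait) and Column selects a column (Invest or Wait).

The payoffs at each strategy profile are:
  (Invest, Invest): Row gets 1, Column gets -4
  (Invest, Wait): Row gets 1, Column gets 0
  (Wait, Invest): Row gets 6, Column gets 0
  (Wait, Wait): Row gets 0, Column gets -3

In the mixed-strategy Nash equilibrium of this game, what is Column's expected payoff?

-12/7

First find x, the probability Row plays Invest, from Column's indifference between Invest and Wait: −4x = −3(1−x), giving x = 3/7.
Since Column is indifferent in equilibrium, Column's expected payoff equals the payoff from either column against (3/7, 4/7). Using Invest: −4(3/7) = -12/7.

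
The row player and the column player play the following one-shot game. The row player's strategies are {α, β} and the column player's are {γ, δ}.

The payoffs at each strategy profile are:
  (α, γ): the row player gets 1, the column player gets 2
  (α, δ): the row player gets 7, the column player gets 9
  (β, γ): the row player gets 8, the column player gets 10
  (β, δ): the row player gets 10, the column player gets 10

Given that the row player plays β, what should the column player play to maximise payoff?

Against β, the column player earns 10 from γ and 10 from δ.
So either strategy is a best response.

either — both γ and δ are best responses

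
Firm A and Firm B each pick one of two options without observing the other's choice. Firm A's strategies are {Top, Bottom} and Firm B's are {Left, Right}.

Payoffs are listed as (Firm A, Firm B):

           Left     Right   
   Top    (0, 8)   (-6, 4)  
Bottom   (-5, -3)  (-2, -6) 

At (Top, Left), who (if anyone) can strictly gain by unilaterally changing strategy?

Firm A at (Top, Left) earns 0; deviating to Bottom yields -5 — not better.
Firm B earns 8; deviating to Right yields 4 — not better.
Neither player can strictly improve; the profile is a Nash equilibrium.

Neither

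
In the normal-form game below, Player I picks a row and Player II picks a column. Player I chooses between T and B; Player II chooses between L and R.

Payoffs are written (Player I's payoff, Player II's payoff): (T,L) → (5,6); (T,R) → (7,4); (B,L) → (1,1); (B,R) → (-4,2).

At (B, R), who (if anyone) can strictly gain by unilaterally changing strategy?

Player I

Player I at (B, R) earns -4; deviating to T yields 7 — a strict improvement.
Player II earns 2; deviating to L yields 1 — not better.
Only Player I has a strictly profitable deviation.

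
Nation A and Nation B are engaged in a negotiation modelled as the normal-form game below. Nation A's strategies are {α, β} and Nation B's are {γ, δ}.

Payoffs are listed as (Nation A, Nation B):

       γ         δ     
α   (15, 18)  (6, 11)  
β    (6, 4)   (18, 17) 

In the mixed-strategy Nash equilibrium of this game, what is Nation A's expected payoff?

First find y, the probability Nation B plays γ, from Nation A's indifference between α and β: 15y + 6(1−y) = 6y + 18(1−y), giving y = 4/7.
Since Nation A is indifferent in equilibrium, Nation A's expected payoff equals the payoff from either row against (4/7, 3/7). Using α: 15(4/7) + 6(3/7) = 78/7.

78/7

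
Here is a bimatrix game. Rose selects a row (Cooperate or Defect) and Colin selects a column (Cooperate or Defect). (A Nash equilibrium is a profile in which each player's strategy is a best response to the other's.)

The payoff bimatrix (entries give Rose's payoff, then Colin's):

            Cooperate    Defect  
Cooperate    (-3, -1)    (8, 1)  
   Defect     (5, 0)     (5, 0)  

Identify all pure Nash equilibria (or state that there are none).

(Cooperate, Cooperate): Rose prefers Defect (5 > -3); Colin prefers Defect (1 > -1) — not an equilibrium.
(Cooperate, Defect): Rose gets 8 ≥ 5 from Defect, and Colin gets 1 ≥ -1 from Cooperate — Nash equilibrium.
(Defect, Cooperate): Rose gets 5 ≥ -3 from Cooperate, and Colin gets 0 ≥ 0 from Defect — Nash equilibrium.
(Defect, Defect): Rose prefers Cooperate (8 > 5) — not an equilibrium.

(Cooperate, Defect) and (Defect, Cooperate)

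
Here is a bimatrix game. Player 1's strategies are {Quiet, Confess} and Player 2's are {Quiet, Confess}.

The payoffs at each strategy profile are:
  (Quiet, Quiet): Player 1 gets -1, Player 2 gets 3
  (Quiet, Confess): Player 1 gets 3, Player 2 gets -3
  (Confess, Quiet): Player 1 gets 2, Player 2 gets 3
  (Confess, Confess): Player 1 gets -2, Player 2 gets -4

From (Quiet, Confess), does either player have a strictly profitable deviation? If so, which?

Player 1 at (Quiet, Confess) earns 3; deviating to Confess yields -2 — not better.
Player 2 earns -3; deviating to Quiet yields 3 — a strict improvement.
Only Player 2 has a strictly profitable deviation.

Player 2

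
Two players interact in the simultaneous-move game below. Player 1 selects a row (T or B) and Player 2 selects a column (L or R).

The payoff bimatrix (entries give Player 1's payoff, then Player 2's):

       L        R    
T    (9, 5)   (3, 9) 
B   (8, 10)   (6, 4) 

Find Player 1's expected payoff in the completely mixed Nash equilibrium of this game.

First find y, the probability Player 2 plays L, from Player 1's indifference between T and B: 9y + 3(1−y) = 8y + 6(1−y), giving y = 3/4.
Since Player 1 is indifferent in equilibrium, Player 1's expected payoff equals the payoff from either row against (3/4, 1/4). Using T: 9(3/4) + 3(1/4) = 15/2.

15/2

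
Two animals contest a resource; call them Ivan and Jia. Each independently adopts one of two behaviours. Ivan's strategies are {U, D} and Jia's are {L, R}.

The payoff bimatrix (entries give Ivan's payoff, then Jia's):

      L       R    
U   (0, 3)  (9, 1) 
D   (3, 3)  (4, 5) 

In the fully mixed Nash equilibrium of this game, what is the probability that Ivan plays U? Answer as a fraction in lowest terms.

Let x be the probability that Ivan plays U. In a completely mixed equilibrium, Jia must be indifferent between L and R.
Jia's expected payoff from L is 3x + 3(1−x); from R it is x + 5(1−x).
Setting these equal: 3 = −4x + 5, so x = 1/2.

1/2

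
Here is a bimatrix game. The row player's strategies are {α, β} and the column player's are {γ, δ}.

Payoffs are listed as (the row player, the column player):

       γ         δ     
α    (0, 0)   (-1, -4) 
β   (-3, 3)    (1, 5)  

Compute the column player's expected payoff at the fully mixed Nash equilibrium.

2

First find p, the probability the row player plays α, from the column player's indifference between γ and δ: 3(1−p) = −4p + 5(1−p), giving p = 1/3.
Since the column player is indifferent in equilibrium, the column player's expected payoff equals the payoff from either column against (1/3, 2/3). Using γ: 3(2/3) = 2.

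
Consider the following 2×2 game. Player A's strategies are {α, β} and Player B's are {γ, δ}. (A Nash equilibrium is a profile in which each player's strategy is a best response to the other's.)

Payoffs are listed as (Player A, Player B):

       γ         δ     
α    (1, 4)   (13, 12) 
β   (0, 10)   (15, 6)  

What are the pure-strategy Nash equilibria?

(α, γ): Player B prefers δ (12 > 4) — not an equilibrium.
(α, δ): Player A prefers β (15 > 13) — not an equilibrium.
(β, γ): Player A prefers α (1 > 0) — not an equilibrium.
(β, δ): Player B prefers γ (10 > 6) — not an equilibrium.

none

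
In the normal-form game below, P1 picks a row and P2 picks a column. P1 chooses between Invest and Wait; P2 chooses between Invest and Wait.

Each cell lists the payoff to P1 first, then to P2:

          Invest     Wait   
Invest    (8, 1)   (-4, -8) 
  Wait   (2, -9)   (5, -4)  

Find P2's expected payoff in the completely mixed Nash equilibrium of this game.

First find x, the probability P1 plays Invest, from P2's indifference between Invest and Wait: x − 9(1−x) = −8x − 4(1−x), giving x = 5/14.
Since P2 is indifferent in equilibrium, P2's expected payoff equals the payoff from either column against (5/14, 9/14). Using Invest: (5/14) − 9(9/14) = -38/7.

-38/7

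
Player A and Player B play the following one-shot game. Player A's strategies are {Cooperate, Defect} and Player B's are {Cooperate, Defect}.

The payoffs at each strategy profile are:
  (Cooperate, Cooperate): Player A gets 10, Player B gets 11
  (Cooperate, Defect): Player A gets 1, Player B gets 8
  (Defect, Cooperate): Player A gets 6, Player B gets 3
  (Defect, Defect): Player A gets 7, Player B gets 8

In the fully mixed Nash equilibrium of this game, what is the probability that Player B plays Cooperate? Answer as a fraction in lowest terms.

3/5

Let y be the probability that Player B plays Cooperate. In a completely mixed equilibrium, Player A must be indifferent between Cooperate and Defect.
Player A's expected payoff from Cooperate is 10y + (1−y); from Defect it is 6y + 7(1−y).
Setting these equal: 9y + 1 = −y + 7, so y = 3/5.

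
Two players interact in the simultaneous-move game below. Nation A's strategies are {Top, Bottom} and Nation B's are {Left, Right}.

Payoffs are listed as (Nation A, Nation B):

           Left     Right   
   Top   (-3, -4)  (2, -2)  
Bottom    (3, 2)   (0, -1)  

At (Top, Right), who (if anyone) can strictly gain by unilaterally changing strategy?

Neither

Nation A at (Top, Right) earns 2; deviating to Bottom yields 0 — not better.
Nation B earns -2; deviating to Left yields -4 — not better.
Neither player can strictly improve; the profile is a Nash equilibrium.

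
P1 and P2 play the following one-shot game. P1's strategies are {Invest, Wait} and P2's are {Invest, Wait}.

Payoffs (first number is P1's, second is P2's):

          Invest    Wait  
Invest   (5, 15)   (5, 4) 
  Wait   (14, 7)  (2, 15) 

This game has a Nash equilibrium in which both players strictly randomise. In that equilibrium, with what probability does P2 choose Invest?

1/4

Let c be the probability that P2 plays Invest. In a completely mixed equilibrium, P1 must be indifferent between Invest and Wait.
P1's expected payoff from Invest is 5c + 5(1−c); from Wait it is 14c + 2(1−c).
Setting these equal: 5 = 12c + 2, so c = 1/4.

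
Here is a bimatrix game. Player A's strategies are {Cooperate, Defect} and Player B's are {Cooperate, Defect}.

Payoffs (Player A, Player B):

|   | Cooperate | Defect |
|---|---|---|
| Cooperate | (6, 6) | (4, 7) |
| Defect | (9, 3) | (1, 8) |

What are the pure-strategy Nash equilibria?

(Cooperate, Cooperate): Player A prefers Defect (9 > 6); Player B prefers Defect (7 > 6) — not an equilibrium.
(Cooperate, Defect): Player A gets 4 ≥ 1 from Defect, and Player B gets 7 ≥ 6 from Cooperate — Nash equilibrium.
(Defect, Cooperate): Player B prefers Defect (8 > 3) — not an equilibrium.
(Defect, Defect): Player A prefers Cooperate (4 > 1) — not an equilibrium.

(Cooperate, Defect)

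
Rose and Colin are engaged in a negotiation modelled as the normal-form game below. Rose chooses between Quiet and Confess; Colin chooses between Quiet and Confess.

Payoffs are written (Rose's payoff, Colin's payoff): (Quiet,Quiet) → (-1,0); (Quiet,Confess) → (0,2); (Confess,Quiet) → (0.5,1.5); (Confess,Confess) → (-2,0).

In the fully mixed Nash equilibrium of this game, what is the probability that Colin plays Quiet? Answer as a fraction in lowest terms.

Let c be the probability that Colin plays Quiet. In a completely mixed equilibrium, Rose must be indifferent between Quiet and Confess.
Rose's expected payoff from Quiet is −c; from Confess it is 0.5c − 2(1−c).
Setting these equal: −c = 2.5c − 2, so c = 4/7.

4/7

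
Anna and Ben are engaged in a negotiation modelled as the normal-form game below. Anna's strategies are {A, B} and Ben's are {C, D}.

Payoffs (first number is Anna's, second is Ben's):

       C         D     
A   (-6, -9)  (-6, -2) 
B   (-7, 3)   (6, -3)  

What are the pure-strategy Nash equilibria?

(A, C): Ben prefers D (-2 > -9) — not an equilibrium.
(A, D): Anna prefers B (6 > -6) — not an equilibrium.
(B, C): Anna prefers A (-6 > -7) — not an equilibrium.
(B, D): Ben prefers C (3 > -3) — not an equilibrium.

none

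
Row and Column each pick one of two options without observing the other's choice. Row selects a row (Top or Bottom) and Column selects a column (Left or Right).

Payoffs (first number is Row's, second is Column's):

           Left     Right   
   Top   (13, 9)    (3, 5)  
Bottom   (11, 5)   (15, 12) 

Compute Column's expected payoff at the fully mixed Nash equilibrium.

First find x, the probability Row plays Top, from Column's indifference between Left and Right: 9x + 5(1−x) = 5x + 12(1−x), giving x = 7/11.
Since Column is indifferent in equilibrium, Column's expected payoff equals the payoff from either column against (7/11, 4/11). Using Left: 9(7/11) + 5(4/11) = 83/11.

83/11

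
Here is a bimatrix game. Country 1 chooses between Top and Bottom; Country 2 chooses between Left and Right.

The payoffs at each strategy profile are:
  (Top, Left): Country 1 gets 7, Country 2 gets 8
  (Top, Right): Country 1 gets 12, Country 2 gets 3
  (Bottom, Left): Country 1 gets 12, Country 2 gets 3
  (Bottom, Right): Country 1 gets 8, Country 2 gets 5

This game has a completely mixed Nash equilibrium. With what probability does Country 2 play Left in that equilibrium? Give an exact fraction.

4/9

Let q be the probability that Country 2 plays Left. In a completely mixed equilibrium, Country 1 must be indifferent between Top and Bottom.
Country 1's expected payoff from Top is 7q + 12(1−q); from Bottom it is 12q + 8(1−q).
Setting these equal: −5q + 12 = 4q + 8, so q = 4/9.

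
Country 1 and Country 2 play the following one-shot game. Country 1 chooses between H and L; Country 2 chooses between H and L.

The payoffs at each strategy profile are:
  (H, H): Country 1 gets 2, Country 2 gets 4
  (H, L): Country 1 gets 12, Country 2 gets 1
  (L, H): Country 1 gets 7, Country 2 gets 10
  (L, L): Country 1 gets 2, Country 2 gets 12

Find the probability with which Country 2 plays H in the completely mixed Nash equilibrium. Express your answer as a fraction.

2/3

Let q be the probability that Country 2 plays H. In a completely mixed equilibrium, Country 1 must be indifferent between H and L.
Country 1's expected payoff from H is 2q + 12(1−q); from L it is 7q + 2(1−q).
Setting these equal: −10q + 12 = 5q + 2, so q = 2/3.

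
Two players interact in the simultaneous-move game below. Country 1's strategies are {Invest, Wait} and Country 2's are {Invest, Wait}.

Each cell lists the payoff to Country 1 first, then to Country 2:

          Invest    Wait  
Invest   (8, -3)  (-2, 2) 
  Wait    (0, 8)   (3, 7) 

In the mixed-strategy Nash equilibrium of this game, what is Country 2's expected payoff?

First find p, the probability Country 1 plays Invest, from Country 2's indifference between Invest and Wait: −3p + 8(1−p) = 2p + 7(1−p), giving p = 1/6.
Since Country 2 is indifferent in equilibrium, Country 2's expected payoff equals the payoff from either column against (1/6, 5/6). Using Invest: −3(1/6) + 8(5/6) = 37/6.

37/6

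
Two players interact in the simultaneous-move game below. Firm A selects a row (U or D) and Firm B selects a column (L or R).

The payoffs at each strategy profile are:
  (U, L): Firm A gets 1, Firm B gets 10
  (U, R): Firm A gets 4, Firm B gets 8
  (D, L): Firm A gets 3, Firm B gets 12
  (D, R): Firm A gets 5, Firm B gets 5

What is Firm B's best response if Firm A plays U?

Against U, Firm B earns 10 from L and 8 from R.
So L is the best response.

L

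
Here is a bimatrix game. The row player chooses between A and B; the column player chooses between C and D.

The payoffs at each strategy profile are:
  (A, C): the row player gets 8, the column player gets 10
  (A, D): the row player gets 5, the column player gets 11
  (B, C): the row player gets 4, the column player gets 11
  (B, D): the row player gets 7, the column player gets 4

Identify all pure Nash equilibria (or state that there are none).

none

(A, C): the column player prefers D (11 > 10) — not an equilibrium.
(A, D): the row player prefers B (7 > 5) — not an equilibrium.
(B, C): the row player prefers A (8 > 4) — not an equilibrium.
(B, D): the column player prefers C (11 > 4) — not an equilibrium.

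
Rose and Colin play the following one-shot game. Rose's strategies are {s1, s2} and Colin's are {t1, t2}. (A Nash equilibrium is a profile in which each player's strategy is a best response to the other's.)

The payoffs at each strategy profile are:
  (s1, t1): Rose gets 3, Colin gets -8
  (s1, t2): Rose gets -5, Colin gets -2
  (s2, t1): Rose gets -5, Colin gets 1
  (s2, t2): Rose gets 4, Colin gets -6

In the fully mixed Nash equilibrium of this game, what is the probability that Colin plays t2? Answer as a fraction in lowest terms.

8/17

Let c be the probability that Colin plays t1. In a completely mixed equilibrium, Rose must be indifferent between s1 and s2.
Rose's expected payoff from s1 is 3c − 5(1−c); from s2 it is −5c + 4(1−c).
Setting these equal: 8c − 5 = −9c + 4, so c = 9/17.
Therefore Colin plays t2 with probability 1 − 9/17 = 8/17.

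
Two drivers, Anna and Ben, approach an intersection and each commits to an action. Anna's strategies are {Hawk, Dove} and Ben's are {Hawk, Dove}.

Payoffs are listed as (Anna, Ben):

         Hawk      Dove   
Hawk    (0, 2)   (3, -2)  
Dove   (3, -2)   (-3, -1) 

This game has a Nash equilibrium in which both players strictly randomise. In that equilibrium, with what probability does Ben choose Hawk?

Let y be the probability that Ben plays Hawk. In a completely mixed equilibrium, Anna must be indifferent between Hawk and Dove.
Anna's expected payoff from Hawk is 3(1−y); from Dove it is 3y − 3(1−y).
Setting these equal: −3y + 3 = 6y − 3, so y = 2/3.

2/3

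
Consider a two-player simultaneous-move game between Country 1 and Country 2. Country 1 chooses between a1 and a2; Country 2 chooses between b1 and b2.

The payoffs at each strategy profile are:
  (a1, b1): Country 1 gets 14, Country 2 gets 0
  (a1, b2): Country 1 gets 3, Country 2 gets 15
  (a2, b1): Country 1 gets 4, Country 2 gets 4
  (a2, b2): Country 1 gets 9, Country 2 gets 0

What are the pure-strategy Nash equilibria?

(a1, b1): Country 2 prefers b2 (15 > 0) — not an equilibrium.
(a1, b2): Country 1 prefers a2 (9 > 3) — not an equilibrium.
(a2, b1): Country 1 prefers a1 (14 > 4) — not an equilibrium.
(a2, b2): Country 2 prefers b1 (4 > 0) — not an equilibrium.

none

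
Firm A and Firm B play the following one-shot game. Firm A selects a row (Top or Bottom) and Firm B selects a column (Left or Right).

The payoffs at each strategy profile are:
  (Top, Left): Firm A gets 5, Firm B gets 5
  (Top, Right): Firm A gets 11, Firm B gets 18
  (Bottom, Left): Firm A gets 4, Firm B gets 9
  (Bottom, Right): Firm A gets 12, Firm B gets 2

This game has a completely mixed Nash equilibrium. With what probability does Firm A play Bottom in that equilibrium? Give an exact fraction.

13/20

Let p be the probability that Firm A plays Top. In a completely mixed equilibrium, Firm B must be indifferent between Left and Right.
Firm B's expected payoff from Left is 5p + 9(1−p); from Right it is 18p + 2(1−p).
Setting these equal: −4p + 9 = 16p + 2, so p = 7/20.
Therefore Firm A plays Bottom with probability 1 − 7/20 = 13/20.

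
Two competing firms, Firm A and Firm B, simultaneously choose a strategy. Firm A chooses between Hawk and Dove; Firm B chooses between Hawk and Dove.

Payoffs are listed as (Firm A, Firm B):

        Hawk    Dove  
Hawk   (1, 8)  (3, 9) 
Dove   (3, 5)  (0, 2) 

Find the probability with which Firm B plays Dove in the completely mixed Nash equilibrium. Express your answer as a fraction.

2/5

Let c be the probability that Firm B plays Hawk. In a completely mixed equilibrium, Firm A must be indifferent between Hawk and Dove.
Firm A's expected payoff from Hawk is c + 3(1−c); from Dove it is 3c.
Setting these equal: −2c + 3 = 3c, so c = 3/5.
Therefore Firm B plays Dove with probability 1 − 3/5 = 2/5.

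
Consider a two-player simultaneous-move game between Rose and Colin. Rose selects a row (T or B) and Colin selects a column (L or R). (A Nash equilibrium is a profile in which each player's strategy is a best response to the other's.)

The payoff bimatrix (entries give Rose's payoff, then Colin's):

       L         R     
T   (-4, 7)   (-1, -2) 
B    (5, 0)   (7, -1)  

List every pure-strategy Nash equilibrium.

(B, L)

(T, L): Rose prefers B (5 > -4) — not an equilibrium.
(T, R): Rose prefers B (7 > -1); Colin prefers L (7 > -2) — not an equilibrium.
(B, L): Rose gets 5 ≥ -4 from T, and Colin gets 0 ≥ -1 from R — Nash equilibrium.
(B, R): Colin prefers L (0 > -1) — not an equilibrium.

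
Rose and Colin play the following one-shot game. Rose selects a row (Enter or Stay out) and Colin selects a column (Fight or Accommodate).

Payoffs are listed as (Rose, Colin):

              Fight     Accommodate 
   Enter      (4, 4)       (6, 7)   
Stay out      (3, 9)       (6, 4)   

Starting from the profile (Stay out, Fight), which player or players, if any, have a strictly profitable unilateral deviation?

Rose

Rose at (Stay out, Fight) earns 3; deviating to Enter yields 4 — a strict improvement.
Colin earns 9; deviating to Accommodate yields 4 — not better.
Only Rose has a strictly profitable deviation.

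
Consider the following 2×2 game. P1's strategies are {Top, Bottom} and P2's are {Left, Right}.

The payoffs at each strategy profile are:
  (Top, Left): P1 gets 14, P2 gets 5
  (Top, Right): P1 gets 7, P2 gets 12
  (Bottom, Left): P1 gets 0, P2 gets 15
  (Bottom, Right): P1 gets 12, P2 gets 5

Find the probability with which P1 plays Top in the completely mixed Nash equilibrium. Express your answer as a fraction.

Let r be the probability that P1 plays Top. In a completely mixed equilibrium, P2 must be indifferent between Left and Right.
P2's expected payoff from Left is 5r + 15(1−r); from Right it is 12r + 5(1−r).
Setting these equal: −10r + 15 = 7r + 5, so r = 10/17.

10/17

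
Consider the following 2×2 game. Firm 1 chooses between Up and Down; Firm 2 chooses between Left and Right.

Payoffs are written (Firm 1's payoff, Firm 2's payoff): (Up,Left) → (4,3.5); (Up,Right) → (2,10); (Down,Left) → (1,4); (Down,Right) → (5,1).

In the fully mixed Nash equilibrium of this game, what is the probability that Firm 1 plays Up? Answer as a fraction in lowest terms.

Let x be the probability that Firm 1 plays Up. In a completely mixed equilibrium, Firm 2 must be indifferent between Left and Right.
Firm 2's expected payoff from Left is 3.5x + 4(1−x); from Right it is 10x + (1−x).
Setting these equal: −0.5x + 4 = 9x + 1, so x = 6/19.

6/19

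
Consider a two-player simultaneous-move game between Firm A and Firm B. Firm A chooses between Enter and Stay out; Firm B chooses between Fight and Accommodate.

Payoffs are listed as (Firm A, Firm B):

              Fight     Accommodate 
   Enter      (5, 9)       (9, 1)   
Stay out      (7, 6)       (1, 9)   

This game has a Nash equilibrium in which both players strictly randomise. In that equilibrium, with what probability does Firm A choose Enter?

Let x be the probability that Firm A plays Enter. In a completely mixed equilibrium, Firm B must be indifferent between Fight and Accommodate.
Firm B's expected payoff from Fight is 9x + 6(1−x); from Accommodate it is x + 9(1−x).
Setting these equal: 3x + 6 = −8x + 9, so x = 3/11.

3/11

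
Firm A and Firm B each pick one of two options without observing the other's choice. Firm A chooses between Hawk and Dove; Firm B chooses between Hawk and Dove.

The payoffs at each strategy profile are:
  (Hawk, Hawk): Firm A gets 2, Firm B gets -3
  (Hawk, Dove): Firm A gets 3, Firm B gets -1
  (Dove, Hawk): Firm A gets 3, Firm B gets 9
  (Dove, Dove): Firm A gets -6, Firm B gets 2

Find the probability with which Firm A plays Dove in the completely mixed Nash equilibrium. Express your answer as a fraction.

2/9

Let x be the probability that Firm A plays Hawk. In a completely mixed equilibrium, Firm B must be indifferent between Hawk and Dove.
Firm B's expected payoff from Hawk is −3x + 9(1−x); from Dove it is −x + 2(1−x).
Setting these equal: −12x + 9 = −3x + 2, so x = 7/9.
Therefore Firm A plays Dove with probability 1 − 7/9 = 2/9.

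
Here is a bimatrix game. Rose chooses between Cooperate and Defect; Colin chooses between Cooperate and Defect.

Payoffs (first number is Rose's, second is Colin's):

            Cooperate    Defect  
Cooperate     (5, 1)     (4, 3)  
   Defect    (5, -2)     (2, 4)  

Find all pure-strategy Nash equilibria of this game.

(Cooperate, Defect)

(Cooperate, Cooperate): Colin prefers Defect (3 > 1) — not an equilibrium.
(Cooperate, Defect): Rose gets 4 ≥ 2 from Defect, and Colin gets 3 ≥ 1 from Cooperate — Nash equilibrium.
(Defect, Cooperate): Colin prefers Defect (4 > -2) — not an equilibrium.
(Defect, Defect): Rose prefers Cooperate (4 > 2) — not an equilibrium.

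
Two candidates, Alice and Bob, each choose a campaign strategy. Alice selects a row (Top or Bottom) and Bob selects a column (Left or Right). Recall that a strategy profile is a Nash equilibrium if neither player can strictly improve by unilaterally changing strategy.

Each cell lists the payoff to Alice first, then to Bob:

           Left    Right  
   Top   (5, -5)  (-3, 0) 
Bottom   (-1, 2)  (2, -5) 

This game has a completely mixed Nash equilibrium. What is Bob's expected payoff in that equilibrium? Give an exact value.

First find x, the probability Alice plays Top, from Bob's indifference between Left and Right: −5x + 2(1−x) = −5(1−x), giving x = 7/12.
Since Bob is indifferent in equilibrium, Bob's expected payoff equals the payoff from either column against (7/12, 5/12). Using Left: −5(7/12) + 2(5/12) = -25/12.

-25/12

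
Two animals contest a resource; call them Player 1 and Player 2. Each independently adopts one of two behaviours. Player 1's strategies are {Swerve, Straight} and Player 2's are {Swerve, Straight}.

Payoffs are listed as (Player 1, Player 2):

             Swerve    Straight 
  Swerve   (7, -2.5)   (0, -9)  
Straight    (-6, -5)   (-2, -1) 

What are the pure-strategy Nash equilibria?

(Swerve, Swerve): Player 1 gets 7 ≥ -6 from Straight, and Player 2 gets -2.5 ≥ -9 from Straight — Nash equilibrium.
(Swerve, Straight): Player 2 prefers Swerve (-2.5 > -9) — not an equilibrium.
(Straight, Swerve): Player 1 prefers Swerve (7 > -6); Player 2 prefers Straight (-1 > -5) — not an equilibrium.
(Straight, Straight): Player 1 prefers Swerve (0 > -2) — not an equilibrium.

(Swerve, Swerve)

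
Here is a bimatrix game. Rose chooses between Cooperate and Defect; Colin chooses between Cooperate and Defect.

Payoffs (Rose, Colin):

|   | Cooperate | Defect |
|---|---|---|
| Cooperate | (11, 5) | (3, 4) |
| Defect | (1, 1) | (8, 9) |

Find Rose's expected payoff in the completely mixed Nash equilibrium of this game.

17/3

First find q, the probability Colin plays Cooperate, from Rose's indifference between Cooperate and Defect: 11q + 3(1−q) = q + 8(1−q), giving q = 1/3.
Since Rose is indifferent in equilibrium, Rose's expected payoff equals the payoff from either row against (1/3, 2/3). Using Cooperate: 11(1/3) + 3(2/3) = 17/3.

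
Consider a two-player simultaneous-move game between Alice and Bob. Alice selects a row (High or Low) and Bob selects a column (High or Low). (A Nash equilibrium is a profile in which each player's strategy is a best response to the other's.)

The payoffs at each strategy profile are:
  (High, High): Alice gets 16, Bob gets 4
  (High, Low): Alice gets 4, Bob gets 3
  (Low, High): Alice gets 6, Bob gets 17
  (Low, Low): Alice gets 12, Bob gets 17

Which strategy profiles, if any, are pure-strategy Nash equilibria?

(High, High) and (Low, Low)

(High, High): Alice gets 16 ≥ 6 from Low, and Bob gets 4 ≥ 3 from Low — Nash equilibrium.
(High, Low): Alice prefers Low (12 > 4); Bob prefers High (4 > 3) — not an equilibrium.
(Low, High): Alice prefers High (16 > 6) — not an equilibrium.
(Low, Low): Alice gets 12 ≥ 4 from High, and Bob gets 17 ≥ 17 from High — Nash equilibrium.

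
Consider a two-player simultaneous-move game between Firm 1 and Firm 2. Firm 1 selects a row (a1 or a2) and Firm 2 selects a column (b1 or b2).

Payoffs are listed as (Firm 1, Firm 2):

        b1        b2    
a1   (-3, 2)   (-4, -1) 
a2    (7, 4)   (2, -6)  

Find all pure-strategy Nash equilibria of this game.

(a1, b1): Firm 1 prefers a2 (7 > -3) — not an equilibrium.
(a1, b2): Firm 1 prefers a2 (2 > -4); Firm 2 prefers b1 (2 > -1) — not an equilibrium.
(a2, b1): Firm 1 gets 7 ≥ -3 from a1, and Firm 2 gets 4 ≥ -6 from b2 — Nash equilibrium.
(a2, b2): Firm 2 prefers b1 (4 > -6) — not an equilibrium.

(a2, b1)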